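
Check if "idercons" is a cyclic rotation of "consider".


Word: "consider", Candidate: "idercons"
Method: check if candidate is substring of word+word
"considerconsider" contains "idercons"? Yes
Is rotation = Yes


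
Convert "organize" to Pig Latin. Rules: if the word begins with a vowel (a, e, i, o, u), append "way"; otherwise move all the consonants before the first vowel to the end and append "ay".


Word: "organize"
Starts with vowel → add 'way'
Pig Latin = "organizeway"


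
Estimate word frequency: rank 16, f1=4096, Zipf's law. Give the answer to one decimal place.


Zipf's law: f(r) = f(1) / r
f(1) = 4096
f(16) = 4096 / 16
= 256.0 occurrences


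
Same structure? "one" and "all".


Pattern of "one": [0, 1, 2]
Pattern of "all": [0, 1, 1]
Patterns do not match
Same pattern = No


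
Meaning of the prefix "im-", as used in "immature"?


Prefix: im-
As in: immature -> im- + mature
Meaning = not / into


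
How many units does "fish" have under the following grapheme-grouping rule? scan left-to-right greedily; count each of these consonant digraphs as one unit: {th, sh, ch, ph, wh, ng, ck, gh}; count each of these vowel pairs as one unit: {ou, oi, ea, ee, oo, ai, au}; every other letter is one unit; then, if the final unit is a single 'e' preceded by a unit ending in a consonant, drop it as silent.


Word: "fish" (4 letters)
Left-to-right scan:
  [1] 'f' (letter)
  [2] 'i' (letter)
  [3] 'sh' (digraph)
Units from scan: 3
Sound units = 3 units


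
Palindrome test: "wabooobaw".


Word: "wabooobaw"
Reversed: "wabooobaw"
Forward == Backward? wabooobaw == wabooobaw
Palindrome = Yes


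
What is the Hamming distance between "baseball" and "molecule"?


Comparing character by character (same length = 8):
  Pos 0: 'b' vs 'm' !=
  Pos 1: 'a' vs 'o' !=
  Pos 2: 's' vs 'l' !=
  Pos 3: 'e' vs 'e' =
  Pos 4: 'b' vs 'c' !=
  Pos 5: 'a' vs 'u' !=
  Pos 6: 'l' vs 'l' =
  Pos 7: 'l' vs 'e' !=
Hamming distance = 6


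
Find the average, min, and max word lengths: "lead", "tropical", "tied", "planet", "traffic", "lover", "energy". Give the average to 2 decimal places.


Lengths: "lead"=4, "tropical"=8, "tied"=4, "planet"=6, "traffic"=7, "lover"=5, "energy"=6
Sum = 40, Count = 7
Average = 40/7 = 5.71
= avg=5.71, min=4, max=8


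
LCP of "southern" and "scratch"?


Word 1: "southern"
Word 2: "scratch"
Comparing from start:
  Pos 0: 's' == 's'
  Pos 1: 'o' != 'c' (stop)
LCP = "s" (length 1)


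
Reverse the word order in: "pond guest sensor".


Original: "pond guest sensor"
Words (1..n): pond | guest | sensor
Reversed (n..1): sensor | guest | pond
Result = "sensor guest pond"


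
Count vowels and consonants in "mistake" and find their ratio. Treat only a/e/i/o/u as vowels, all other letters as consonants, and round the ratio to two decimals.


Word: "mistake"
Vowels (a,e,i,o,u): 3
Consonants: 4
Ratio = 3/4
= 0.75


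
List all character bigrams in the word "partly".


Word: "partly" (length 6)
Number of bigrams = 6 - 2 + 1 = 5
  Position 0: "pa"
  Position 1: "ar"
  Position 2: "rt"
  Position 3: "tl"
  Position 4: "ly"
Bigrams = "pa", "ar", "rt", "tl", "ly"


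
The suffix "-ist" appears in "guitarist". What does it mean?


Suffix: -ist
As in: guitarist -> guitar + -ist
Meaning = one who practices


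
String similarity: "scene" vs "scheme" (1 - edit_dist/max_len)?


Word 1: "scene" (length 5)
Word 2: "scheme" (length 6)
One optimal edit sequence:
  1. keep 's'
  2. keep 'c'
  3. insert 'h'  (+1)
  4. keep 'e'
  5. substitute 'n' -> 'm'  (+1)
  6. keep 'e'
Edit distance = 2
Max length = max(5, 6) = 6
Similarity = 1 - 2/6
= 0.6667


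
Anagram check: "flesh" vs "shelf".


Word 1: "flesh" → sorted: efhls
Word 2: "shelf" → sorted: efhls
Same letters? efhls == efhls
Anagram = Yes


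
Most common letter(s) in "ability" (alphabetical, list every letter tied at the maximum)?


Word: "ability"
Letter counts:
  'a': 1
  'b': 1
  'i': 2
  'l': 1
  't': 1
  'y': 1
Maximum count = 2
Most frequent = 'i' (2 times each)


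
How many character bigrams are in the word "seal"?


Word: "seal" (length 4)
Number of 2-grams = length - 2 + 1 = 4 - 2 + 1
= 3


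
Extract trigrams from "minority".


Word: "minority" (length 8)
Number of trigrams = 8 - 3 + 1 = 6
  Position 0: "min"
  Position 1: "ino"
  Position 2: "nor"
  Position 3: "ori"
  Position 4: "rit"
  Position 5: "ity"
Trigrams = "min", "ino", "nor", "ori", "rit", "ity"


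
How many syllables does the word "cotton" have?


Word: "cotton"
Syllable breakdown: cot | ton
Counting: 2 parts
= 2 syllables


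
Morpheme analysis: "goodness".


Word: "goodness"
Morphemes: good | -ness
Each morpheme carries meaning
= 2 morphemes


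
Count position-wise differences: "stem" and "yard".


Comparing character by character (same length = 4):
  Pos 0: 's' vs 'y' !=
  Pos 1: 't' vs 'a' !=
  Pos 2: 'e' vs 'r' !=
  Pos 3: 'm' vs 'd' !=
Hamming distance = 4


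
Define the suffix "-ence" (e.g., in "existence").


Suffix: -ence
Example: existence = exist + -ence
Meaning = state of


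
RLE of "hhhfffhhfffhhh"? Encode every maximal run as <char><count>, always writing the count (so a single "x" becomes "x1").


String: "hhhfffhhfffhhh"
Scanning for consecutive runs:
  'h' x 3
  'f' x 3
  'h' x 2
  'f' x 3
  'h' x 3
RLE = "h3f3h2f3h3"


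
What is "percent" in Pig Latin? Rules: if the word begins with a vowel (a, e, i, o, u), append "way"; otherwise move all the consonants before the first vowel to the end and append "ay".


Word: "percent"
Starts with consonant(s) → move to end, add 'ay'
Consonant cluster: "p"
Pig Latin = "ercentpay"


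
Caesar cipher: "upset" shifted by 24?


Word: "upset"
Shift: 24
Each letter → (letter + shift) mod 26:
  'u' (20) + 24 = 18 → 's'
  'p' (15) + 24 = 13 → 'n'
  's' (18) + 24 = 16 → 'q'
  'e' (4) + 24 = 2 → 'c'
  't' (19) + 24 = 17 → 'r'
Result = "snqcr"


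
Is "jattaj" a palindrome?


Word: "jattaj"
Reversed: "jattaj"
Forward == Backward? jattaj == jattaj
Palindrome = Yes


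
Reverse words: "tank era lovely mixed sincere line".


Original: "tank era lovely mixed sincere line"
Words (1..n): tank | era | lovely | mixed | sincere | line
Reversed (n..1): line | sincere | mixed | lovely | era | tank
Result = "line sincere mixed lovely era tank"


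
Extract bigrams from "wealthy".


Word: "wealthy" (length 7)
Number of bigrams = 7 - 2 + 1 = 6
  Position 0: "we"
  Position 1: "ea"
  Position 2: "al"
  Position 3: "lt"
  Position 4: "th"
  Position 5: "hy"
Bigrams = "we", "ea", "al", "lt", "th", "hy"


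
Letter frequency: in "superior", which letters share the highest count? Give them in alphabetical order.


Word: "superior"
Letter counts:
  'e': 1
  'i': 1
  'o': 1
  'p': 1
  'r': 2
  's': 1
  'u': 1
Maximum count = 2
Most frequent = 'r' (2 times each)


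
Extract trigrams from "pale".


Word: "pale" (length 4)
Number of trigrams = 4 - 3 + 1 = 2
  Position 0: "pal"
  Position 1: "ale"
Trigrams = "pal", "ale"


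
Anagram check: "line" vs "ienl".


Word 1: "line" → sorted: eiln
Word 2: "ienl" → sorted: eiln
Same letters? eiln == eiln
Anagram = Yes


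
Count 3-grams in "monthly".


Word: "monthly" (length 7)
Number of 3-grams = length - 3 + 1 = 7 - 3 + 1
= 5


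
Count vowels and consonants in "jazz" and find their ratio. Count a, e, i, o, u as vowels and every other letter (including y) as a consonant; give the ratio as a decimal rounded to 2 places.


Word: "jazz"
Vowels (a,e,i,o,u): 1
Consonants: 3
Ratio = 1/3
= 0.33


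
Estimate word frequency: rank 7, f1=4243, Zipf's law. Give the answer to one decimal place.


Zipf's law: f(r) = f(1) / r
f(1) = 4243
f(7) = 4243 / 7
= 606.1 occurrences


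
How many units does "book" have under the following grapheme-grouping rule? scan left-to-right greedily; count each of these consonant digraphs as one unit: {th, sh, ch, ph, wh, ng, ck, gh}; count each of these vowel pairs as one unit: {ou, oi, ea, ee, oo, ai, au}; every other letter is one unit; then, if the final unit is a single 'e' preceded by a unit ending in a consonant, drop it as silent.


Word: "book" (4 letters)
Left-to-right scan:
  (1) 'b' (letter)
  (2) 'oo' (vowel-pair)
  (3) 'k' (letter)
Units from scan: 3
Sound units = 3 units


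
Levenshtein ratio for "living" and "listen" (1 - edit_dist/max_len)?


Word 1: "living" (length 6)
Word 2: "listen" (length 6)
One optimal edit sequence:
  1. keep 'l'
  2. keep 'i'
  3. substitute 'v' -> 's'  (+1)
  4. substitute 'i' -> 't'  (+1)
  5. substitute 'n' -> 'e'  (+1)
  6. substitute 'g' -> 'n'  (+1)
Edit distance = 4
Max length = max(6, 6) = 6
Similarity = 1 - 4/6
= 0.3333


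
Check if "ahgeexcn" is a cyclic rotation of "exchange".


Word: "exchange", Candidate: "ahgeexcn"
Method: check if candidate is substring of word+word
"exchangeexchange" contains "ahgeexcn"? No
Is rotation = No


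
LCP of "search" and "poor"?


Word 1: "search"
Word 2: "poor"
Comparing from start:
  Pos 0: 's' != 'p' (stop)
LCP = "" (length 0)


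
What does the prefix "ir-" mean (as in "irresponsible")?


Prefix: ir-
As in: irresponsible -> ir- + responsible
Meaning = not


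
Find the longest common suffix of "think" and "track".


Word 1: "think"
Word 2: "track"
Comparing from end:
  Pos -1: 'k' == 'k'
  Pos -2: 'n' != 'c' (stop)
LCS = "k" (length 1)


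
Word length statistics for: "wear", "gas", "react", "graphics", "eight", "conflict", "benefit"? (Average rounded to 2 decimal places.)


Lengths: "wear"=4, "gas"=3, "react"=5, "graphics"=8, "eight"=5, "conflict"=8, "benefit"=7
Sum = 40, Count = 7
Average = 40/7 = 5.71
= avg=5.71, min=3, max=8


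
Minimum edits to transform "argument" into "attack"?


Word 1: "argument" (length 8)
Word 2: "attack" (length 6)
One optimal edit sequence (insert/delete/substitute each cost 1):
  1. keep 'a'
  2. delete 'r'  (+1)
  3. delete 'g'  (+1)
  4. substitute 'u' -> 't'  (+1)
  5. substitute 'm' -> 't'  (+1)
  6. substitute 'e' -> 'a'  (+1)
  7. substitute 'n' -> 'c'  (+1)
  8. substitute 't' -> 'k'  (+1)
Total edit operations: 7
Edit distance = 7


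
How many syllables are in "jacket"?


Word: "jacket"
Syllable breakdown: jack-et
Counting: 2 parts
= 2 syllables


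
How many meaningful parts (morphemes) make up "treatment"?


Word: "treatment"
Morphemes: treat / -ment
Each morpheme carries meaning
= 2 morphemes


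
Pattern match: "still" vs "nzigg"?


Pattern of "still": [0, 1, 2, 3, 3]
Pattern of "nzigg": [0, 1, 2, 3, 3]
Patterns match
Same pattern = Yes


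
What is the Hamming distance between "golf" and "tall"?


Comparing character by character (same length = 4):
  Pos 0: 'g' vs 't' !=
  Pos 1: 'o' vs 'a' !=
  Pos 2: 'l' vs 'l' =
  Pos 3: 'f' vs 'l' !=
Hamming distance = 3


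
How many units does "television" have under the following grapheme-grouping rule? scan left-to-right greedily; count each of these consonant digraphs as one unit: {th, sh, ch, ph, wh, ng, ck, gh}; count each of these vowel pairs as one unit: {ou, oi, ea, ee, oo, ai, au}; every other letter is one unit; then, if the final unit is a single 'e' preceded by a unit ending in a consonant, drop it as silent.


Word: "television" (10 letters)
Left-to-right scan:
  [1] 't' (letter)
  [2] 'e' (letter)
  [3] 'l' (letter)
  [4] 'e' (letter)
  [5] 'v' (letter)
  [6] 'i' (letter)
  [7] 's' (letter)
  [8] 'i' (letter)
  [9] 'o' (letter)
  [10] 'n' (letter)
Units from scan: 10
Sound units = 10 units


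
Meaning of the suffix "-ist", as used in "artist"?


Suffix: -ist
Example: artist = art + -ist
Meaning = one who practices


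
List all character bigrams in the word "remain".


Word: "remain" (length 6)
Number of bigrams = 6 - 2 + 1 = 5
  Position 0: "re"
  Position 1: "em"
  Position 2: "ma"
  Position 3: "ai"
  Position 4: "in"
Bigrams = "re", "em", "ma", "ai", "in"


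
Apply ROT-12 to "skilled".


Word: "skilled"
Shift: 12
Each letter → (letter + shift) mod 26:
  's' (18) + 12 = 4 → 'e'
  'k' (10) + 12 = 22 → 'w'
  'i' (8) + 12 = 20 → 'u'
  'l' (11) + 12 = 23 → 'x'
  'l' (11) + 12 = 23 → 'x'
  'e' (4) + 12 = 16 → 'q'
  'd' (3) + 12 = 15 → 'p'
Result = "ewuxxqp"


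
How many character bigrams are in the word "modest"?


Word: "modest" (length 6)
Number of 2-grams = length - 2 + 1 = 6 - 2 + 1
= 5


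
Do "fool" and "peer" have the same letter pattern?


Pattern of "fool": [0, 1, 1, 2]
Pattern of "peer": [0, 1, 1, 2]
Patterns match
Same pattern = Yes


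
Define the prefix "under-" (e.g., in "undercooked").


Prefix: under-
As in: undercooked -> under- + cooked
Meaning = insufficient


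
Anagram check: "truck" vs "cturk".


Word 1: "truck" → sorted: ckrtu
Word 2: "cturk" → sorted: ckrtu
Same letters? ckrtu == ckrtu
Anagram = Yes


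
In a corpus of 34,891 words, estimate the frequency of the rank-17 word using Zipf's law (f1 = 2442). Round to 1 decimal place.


Zipf's law: f(r) = f(1) / r
f(1) = 2442
f(17) = 2442 / 17
= 143.6 occurrences


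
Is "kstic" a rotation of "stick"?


Word: "stick", Candidate: "kstic"
Method: check if candidate is substring of word+word
"stickstick" contains "kstic"? Yes
Is rotation = Yes


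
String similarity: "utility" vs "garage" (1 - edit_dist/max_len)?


Word 1: "utility" (length 7)
Word 2: "garage" (length 6)
One optimal edit sequence:
  1. delete 'u'  (+1)
  2. substitute 't' -> 'g'  (+1)
  3. substitute 'i' -> 'a'  (+1)
  4. substitute 'l' -> 'r'  (+1)
  5. substitute 'i' -> 'a'  (+1)
  6. substitute 't' -> 'g'  (+1)
  7. substitute 'y' -> 'e'  (+1)
Edit distance = 7
Max length = max(7, 6) = 7
Similarity = 1 - 7/7
= 0.0000


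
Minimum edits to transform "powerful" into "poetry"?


Word 1: "powerful" (length 8)
Word 2: "poetry" (length 6)
One optimal edit sequence (insert/delete/substitute each cost 1):
  1. keep 'p'
  2. keep 'o'
  3. delete 'w'  (+1)
  4. keep 'e'
  5. delete 'r'  (+1)
  6. substitute 'f' -> 't'  (+1)
  7. substitute 'u' -> 'r'  (+1)
  8. substitute 'l' -> 'y'  (+1)
Total edit operations: 5
Edit distance = 5


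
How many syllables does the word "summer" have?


Word: "summer"
Syllable breakdown: sum | mer
Counting: 2 parts
= 2 syllables


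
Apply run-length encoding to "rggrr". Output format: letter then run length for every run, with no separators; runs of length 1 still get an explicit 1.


String: "rggrr"
Scanning for consecutive runs:
  'r' x 1
  'g' x 2
  'r' x 2
RLE = "r1g2r2"


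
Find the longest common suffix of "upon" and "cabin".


Word 1: "upon"
Word 2: "cabin"
Comparing from end:
  Pos -1: 'n' == 'n'
  Pos -2: 'o' != 'i' (stop)
LCS = "n" (length 1)


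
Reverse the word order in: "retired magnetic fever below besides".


Original: "retired magnetic fever below besides"
Words (1..n): retired | magnetic | fever | below | besides
Reversed (n..1): besides | below | fever | magnetic | retired
Result = "besides below fever magnetic retired"


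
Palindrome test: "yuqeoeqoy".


Word: "yuqeoeqoy"
Reversed: "yoqeoequy"
Forward == Backward? yuqeoeqoy != yoqeoequy
Palindrome = No


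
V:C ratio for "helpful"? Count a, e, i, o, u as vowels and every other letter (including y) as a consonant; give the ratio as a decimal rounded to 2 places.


Word: "helpful"
Vowels (a,e,i,o,u): 2
Consonants: 5
Ratio = 2/5
= 0.40


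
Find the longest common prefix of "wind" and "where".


Word 1: "wind"
Word 2: "where"
Comparing from start:
  Pos 0: 'w' == 'w'
  Pos 1: 'i' != 'h' (stop)
LCP = "w" (length 1)


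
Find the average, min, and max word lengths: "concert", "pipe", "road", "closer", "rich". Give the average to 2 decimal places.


Lengths: "concert"=7, "pipe"=4, "road"=4, "closer"=6, "rich"=4
Sum = 25, Count = 5
Average = 25/5 = 5.00
= avg=5.00, min=4, max=7


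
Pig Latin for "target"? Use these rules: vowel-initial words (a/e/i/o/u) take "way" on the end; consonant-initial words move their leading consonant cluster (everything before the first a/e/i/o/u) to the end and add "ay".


Word: "target"
Starts with consonant(s) → move to end, add 'ay'
Consonant cluster: "t"
Pig Latin = "argettay"


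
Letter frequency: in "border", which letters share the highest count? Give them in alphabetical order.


Word: "border"
Letter counts:
  'b': 1
  'd': 1
  'e': 1
  'o': 1
  'r': 2
Maximum count = 2
Most frequent = 'r' (2 times each)


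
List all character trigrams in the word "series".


Word: "series" (length 6)
Number of trigrams = 6 - 3 + 1 = 4
  Position 0: "ser"
  Position 1: "eri"
  Position 2: "rie"
  Position 3: "ies"
Trigrams = "ser", "eri", "rie", "ies"


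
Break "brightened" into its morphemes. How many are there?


Word: "brightened"
Morphemes: bright / -en / -ed
Each morpheme carries meaning
= 3 morphemes


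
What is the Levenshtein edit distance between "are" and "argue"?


Word 1: "are" (length 3)
Word 2: "argue" (length 5)
One optimal edit sequence (insert/delete/substitute each cost 1):
  1. keep 'a'
  2. keep 'r'
  3. insert 'g'  (+1)
  4. insert 'u'  (+1)
  5. keep 'e'
Total edit operations: 2
Edit distance = 2


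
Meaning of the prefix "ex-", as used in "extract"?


Prefix: ex-
Example: extract = ex- + tract
Meaning = out / former


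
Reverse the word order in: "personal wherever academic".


Original: "personal wherever academic"
Words (1..n): personal | wherever | academic
Reversed (n..1): academic | wherever | personal
Result = "academic wherever personal"


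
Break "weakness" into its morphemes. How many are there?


Word: "weakness"
Morphemes: weak / -ness
Each morpheme carries meaning
= 2 morphemes


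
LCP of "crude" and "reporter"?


Word 1: "crude"
Word 2: "reporter"
Comparing from start:
  Pos 0: 'c' != 'r' (stop)
LCP = "" (length 0)


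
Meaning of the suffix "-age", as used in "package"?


Suffix: -age
Example: package (pack + -age)
Meaning = result / collection


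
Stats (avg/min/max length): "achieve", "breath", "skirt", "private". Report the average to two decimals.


Lengths: "achieve"=7, "breath"=6, "skirt"=5, "private"=7
Sum = 25, Count = 4
Average = 25/4 = 6.25
= avg=6.25, min=5, max=7


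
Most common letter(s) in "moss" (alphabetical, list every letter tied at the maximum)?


Word: "moss"
Letter counts:
  'm': 1
  'o': 1
  's': 2
Maximum count = 2
Most frequent = 's' (2 times each)


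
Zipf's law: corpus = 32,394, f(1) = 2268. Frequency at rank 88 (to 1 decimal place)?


Zipf's law: f(r) = f(1) / r
f(1) = 2268
f(88) = 2268 / 88
= 25.8 occurrences


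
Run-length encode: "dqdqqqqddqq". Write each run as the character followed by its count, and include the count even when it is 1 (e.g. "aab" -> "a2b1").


String: "dqdqqqqddqq"
Scanning for consecutive runs:
  'd' x 1
  'q' x 1
  'd' x 1
  'q' x 4
  'd' x 2
  'q' x 2
RLE = "d1q1d1q4d2q2"


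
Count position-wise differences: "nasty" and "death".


Comparing character by character (same length = 5):
  Pos 0: 'n' vs 'd' !=
  Pos 1: 'a' vs 'e' !=
  Pos 2: 's' vs 'a' !=
  Pos 3: 't' vs 't' =
  Pos 4: 'y' vs 'h' !=
Hamming distance = 4


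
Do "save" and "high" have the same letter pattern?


Pattern of "save": [0, 1, 2, 3]
Pattern of "high": [0, 1, 2, 0]
Patterns do not match
Same pattern = No


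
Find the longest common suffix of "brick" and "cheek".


Word 1: "brick"
Word 2: "cheek"
Comparing from end:
  Pos -1: 'k' == 'k'
  Pos -2: 'c' != 'e' (stop)
LCS = "k" (length 1)


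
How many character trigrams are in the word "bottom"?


Word: "bottom" (length 6)
Number of 3-grams = length - 3 + 1 = 6 - 3 + 1
= 4


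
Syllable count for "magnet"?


Word: "magnet"
Syllable breakdown: mag · net
Counting: 2 parts
= 2 syllables


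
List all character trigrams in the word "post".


Word: "post" (length 4)
Number of trigrams = 4 - 3 + 1 = 2
  Position 0: "pos"
  Position 1: "ost"
Trigrams = "pos", "ost"


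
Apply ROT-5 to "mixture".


Word: "mixture"
Shift: 5
Each letter → (letter + shift) mod 26:
  'm' (12) + 5 = 17 → 'r'
  'i' (8) + 5 = 13 → 'n'
  'x' (23) + 5 = 2 → 'c'
  't' (19) + 5 = 24 → 'y'
  'u' (20) + 5 = 25 → 'z'
  'r' (17) + 5 = 22 → 'w'
  'e' (4) + 5 = 9 → 'j'
Result = "rncyzwj"


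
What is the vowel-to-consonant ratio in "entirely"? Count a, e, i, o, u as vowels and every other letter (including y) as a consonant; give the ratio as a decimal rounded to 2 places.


Word: "entirely"
Vowels (a,e,i,o,u): 3
Consonants: 5
Ratio = 3/5
= 0.60


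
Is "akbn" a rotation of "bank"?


Word: "bank", Candidate: "akbn"
Method: check if candidate is substring of word+word
"bankbank" contains "akbn"? No
Is rotation = No


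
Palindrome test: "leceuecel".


Word: "leceuecel"
Reversed: "leceuecel"
Forward == Backward? leceuecel == leceuecel
Palindrome = Yes


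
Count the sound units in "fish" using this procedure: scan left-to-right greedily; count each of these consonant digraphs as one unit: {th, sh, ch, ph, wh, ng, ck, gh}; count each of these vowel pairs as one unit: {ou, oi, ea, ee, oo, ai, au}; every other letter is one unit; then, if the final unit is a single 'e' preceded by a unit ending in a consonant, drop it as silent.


Word: "fish" (4 letters)
Left-to-right scan:
  (1) 'f' (letter)
  (2) 'i' (letter)
  (3) 'sh' (digraph)
Units from scan: 3
Sound units = 3 units


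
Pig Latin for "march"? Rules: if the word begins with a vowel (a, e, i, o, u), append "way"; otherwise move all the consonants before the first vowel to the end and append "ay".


Word: "march"
Starts with consonant(s) → move to end, add 'ay'
Consonant cluster: "m"
Pig Latin = "archmay"


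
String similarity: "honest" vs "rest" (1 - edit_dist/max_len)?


Word 1: "honest" (length 6)
Word 2: "rest" (length 4)
One optimal edit sequence:
  1. delete 'h'  (+1)
  2. delete 'o'  (+1)
  3. substitute 'n' -> 'r'  (+1)
  4. keep 'e'
  5. keep 's'
  6. keep 't'
Edit distance = 3
Max length = max(6, 4) = 6
Similarity = 1 - 3/6
= 0.5000


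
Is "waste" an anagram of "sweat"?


Word 1: "sweat" → sorted: aestw
Word 2: "waste" → sorted: aestw
Same letters? aestw == aestw
Anagram = Yes


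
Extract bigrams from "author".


Word: "author" (length 6)
Number of bigrams = 6 - 2 + 1 = 5
  Position 0: "au"
  Position 1: "ut"
  Position 2: "th"
  Position 3: "ho"
  Position 4: "or"
Bigrams = "au", "ut", "th", "ho", "or"


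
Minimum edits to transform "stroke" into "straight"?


Word 1: "stroke" (length 6)
Word 2: "straight" (length 8)
One optimal edit sequence (insert/delete/substitute each cost 1):
  1. keep 's'
  2. keep 't'
  3. keep 'r'
  4. insert 'a'  (+1)
  5. insert 'i'  (+1)
  6. substitute 'o' -> 'g'  (+1)
  7. substitute 'k' -> 'h'  (+1)
  8. substitute 'e' -> 't'  (+1)
Total edit operations: 5
Edit distance = 5


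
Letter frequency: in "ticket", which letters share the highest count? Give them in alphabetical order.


Word: "ticket"
Letter counts:
  'c': 1
  'e': 1
  'i': 1
  'k': 1
  't': 2
Maximum count = 2
Most frequent = 't' (2 times each)


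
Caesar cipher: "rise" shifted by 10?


Word: "rise"
Shift: 10
Each letter → (letter + shift) mod 26:
  'r' (17) + 10 = 1 → 'b'
  'i' (8) + 10 = 18 → 's'
  's' (18) + 10 = 2 → 'c'
  'e' (4) + 10 = 14 → 'o'
Result = "bsco"


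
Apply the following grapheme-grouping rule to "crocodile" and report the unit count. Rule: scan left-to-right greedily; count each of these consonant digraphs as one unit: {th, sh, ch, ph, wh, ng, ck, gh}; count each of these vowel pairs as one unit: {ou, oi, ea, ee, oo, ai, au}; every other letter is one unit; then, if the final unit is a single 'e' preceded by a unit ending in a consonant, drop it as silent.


Word: "crocodile" (9 letters)
Left-to-right scan:
  (1) 'c' (letter)
  (2) 'r' (letter)
  (3) 'o' (letter)
  (4) 'c' (letter)
  (5) 'o' (letter)
  (6) 'd' (letter)
  (7) 'i' (letter)
  (8) 'l' (letter)
  (9) 'e' (letter)
Units from scan: 9
Final unit is 'e' after a consonant -> drop as silent (-1)
Sound units = 8 units


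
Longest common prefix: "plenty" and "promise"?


Word 1: "plenty"
Word 2: "promise"
Comparing from start:
  Pos 0: 'p' == 'p'
  Pos 1: 'l' != 'r' (stop)
LCP = "p" (length 1)


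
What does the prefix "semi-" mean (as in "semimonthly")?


Prefix: semi-
As in: semimonthly -> semi- + monthly
Meaning = half


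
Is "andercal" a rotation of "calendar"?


Word: "calendar", Candidate: "andercal"
Method: check if candidate is substring of word+word
"calendarcalendar" contains "andercal"? No
Is rotation = No


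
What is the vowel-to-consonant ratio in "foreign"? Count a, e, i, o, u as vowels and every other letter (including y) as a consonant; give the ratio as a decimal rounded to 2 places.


Word: "foreign"
Vowels (a,e,i,o,u): 3
Consonants: 4
Ratio = 3/4
= 0.75


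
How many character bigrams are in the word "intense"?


Word: "intense" (length 7)
Number of 2-grams = length - 2 + 1 = 7 - 2 + 1
= 6


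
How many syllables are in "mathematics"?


Word: "mathematics"
Syllable breakdown: math / e / mat / ics
Counting: 4 parts
= 4 syllables


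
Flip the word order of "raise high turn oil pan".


Original: "raise high turn oil pan"
Words (1..n): raise | high | turn | oil | pan
Reversed (n..1): pan | oil | turn | high | raise
Result = "pan oil turn high raise"


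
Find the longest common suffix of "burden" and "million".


Word 1: "burden"
Word 2: "million"
Comparing from end:
  Pos -1: 'n' == 'n'
  Pos -2: 'e' != 'o' (stop)
LCS = "n" (length 1)


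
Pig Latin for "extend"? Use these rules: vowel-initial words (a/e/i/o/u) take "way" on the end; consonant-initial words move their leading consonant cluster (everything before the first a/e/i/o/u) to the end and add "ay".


Word: "extend"
Starts with vowel → add 'way'
Pig Latin = "extendway"


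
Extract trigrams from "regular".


Word: "regular" (length 7)
Number of trigrams = 7 - 3 + 1 = 5
  Position 0: "reg"
  Position 1: "egu"
  Position 2: "gul"
  Position 3: "ula"
  Position 4: "lar"
Trigrams = "reg", "egu", "gul", "ula", "lar"


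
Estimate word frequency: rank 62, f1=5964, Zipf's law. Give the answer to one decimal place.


Zipf's law: f(r) = f(1) / r
f(1) = 5964
f(62) = 5964 / 62
= 96.2 occurrences


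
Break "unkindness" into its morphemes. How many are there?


Word: "unkindness"
Morphemes: un- | kind | -ness
Each morpheme carries meaning
= 3 morphemes


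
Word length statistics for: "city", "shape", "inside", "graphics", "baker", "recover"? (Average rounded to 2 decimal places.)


Lengths: "city"=4, "shape"=5, "inside"=6, "graphics"=8, "baker"=5, "recover"=7
Sum = 35, Count = 6
Average = 35/6 = 5.83
= avg=5.83, min=4, max=8


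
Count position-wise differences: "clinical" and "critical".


Comparing character by character (same length = 8):
  Pos 0: 'c' vs 'c' =
  Pos 1: 'l' vs 'r' !=
  Pos 2: 'i' vs 'i' =
  Pos 3: 'n' vs 't' !=
  Pos 4: 'i' vs 'i' =
  Pos 5: 'c' vs 'c' =
  Pos 6: 'a' vs 'a' =
  Pos 7: 'l' vs 'l' =
Hamming distance = 2


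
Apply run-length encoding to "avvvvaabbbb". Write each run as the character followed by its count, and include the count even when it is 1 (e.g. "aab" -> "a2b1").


String: "avvvvaabbbb"
Scanning for consecutive runs:
  'a' x 1
  'v' x 4
  'a' x 2
  'b' x 4
RLE = "a1v4a2b4"


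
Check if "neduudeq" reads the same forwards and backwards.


Word: "neduudeq"
Reversed: "qeduuden"
Forward == Backward? neduudeq != qeduuden
Palindrome = No


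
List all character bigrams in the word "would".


Word: "would" (length 5)
Number of bigrams = 5 - 2 + 1 = 4
  Position 0: "wo"
  Position 1: "ou"
  Position 2: "ul"
  Position 3: "ld"
Bigrams = "wo", "ou", "ul", "ld"


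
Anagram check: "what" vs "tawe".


Word 1: "what" → sorted: ahtw
Word 2: "tawe" → sorted: aetw
Same letters? ahtw != aetw
Anagram = No


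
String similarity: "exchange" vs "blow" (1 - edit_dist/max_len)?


Word 1: "exchange" (length 8)
Word 2: "blow" (length 4)
One optimal edit sequence:
  1. delete 'e'  (+1)
  2. delete 'x'  (+1)
  3. delete 'c'  (+1)
  4. delete 'h'  (+1)
  5. substitute 'a' -> 'b'  (+1)
  6. substitute 'n' -> 'l'  (+1)
  7. substitute 'g' -> 'o'  (+1)
  8. substitute 'e' -> 'w'  (+1)
Edit distance = 8
Max length = max(8, 4) = 8
Similarity = 1 - 8/8
= 0.0000


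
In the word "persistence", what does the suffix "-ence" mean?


Suffix: -ence
Example: persistence (persist + -ence)
Meaning = state of


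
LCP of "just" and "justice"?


Word 1: "just"
Word 2: "justice"
Comparing from start:
  Pos 0: 'j' == 'j'
  Pos 1: 'u' == 'u'
  Pos 2: 's' == 's'
  Pos 3: 't' == 't'
LCP = "just" (length 4)


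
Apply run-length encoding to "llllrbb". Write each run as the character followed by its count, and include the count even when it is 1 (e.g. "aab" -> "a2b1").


String: "llllrbb"
Scanning for consecutive runs:
  'l' x 4
  'r' x 1
  'b' x 2
RLE = "l4r1b2"


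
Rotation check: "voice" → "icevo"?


Word: "voice", Candidate: "icevo"
Method: check if candidate is substring of word+word
"voicevoice" contains "icevo"? Yes
Is rotation = Yes


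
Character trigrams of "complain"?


Word: "complain" (length 8)
Number of trigrams = 8 - 3 + 1 = 6
  Position 0: "com"
  Position 1: "omp"
  Position 2: "mpl"
  Position 3: "pla"
  Position 4: "lai"
  Position 5: "ain"
Trigrams = "com", "omp", "mpl", "pla", "lai", "ain"


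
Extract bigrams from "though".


Word: "though" (length 6)
Number of bigrams = 6 - 2 + 1 = 5
  Position 0: "th"
  Position 1: "ho"
  Position 2: "ou"
  Position 3: "ug"
  Position 4: "gh"
Bigrams = "th", "ho", "ou", "ug", "gh"


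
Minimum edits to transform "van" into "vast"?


Word 1: "van" (length 3)
Word 2: "vast" (length 4)
One optimal edit sequence (insert/delete/substitute each cost 1):
  1. keep 'v'
  2. keep 'a'
  3. insert 's'  (+1)
  4. substitute 'n' -> 't'  (+1)
Total edit operations: 2
Edit distance = 2


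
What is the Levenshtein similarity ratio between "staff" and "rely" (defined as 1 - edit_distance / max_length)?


Word 1: "staff" (length 5)
Word 2: "rely" (length 4)
One optimal edit sequence:
  1. delete 's'  (+1)
  2. substitute 't' -> 'r'  (+1)
  3. substitute 'a' -> 'e'  (+1)
  4. substitute 'f' -> 'l'  (+1)
  5. substitute 'f' -> 'y'  (+1)
Edit distance = 5
Max length = max(5, 4) = 5
Similarity = 1 - 5/5
= 0.0000


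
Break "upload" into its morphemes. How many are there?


Word: "upload"
Morphemes: up- / load
Each morpheme carries meaning
= 2 morphemes


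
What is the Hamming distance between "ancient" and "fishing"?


Comparing character by character (same length = 7):
  Pos 0: 'a' vs 'f' !=
  Pos 1: 'n' vs 'i' !=
  Pos 2: 'c' vs 's' !=
  Pos 3: 'i' vs 'h' !=
  Pos 4: 'e' vs 'i' !=
  Pos 5: 'n' vs 'n' =
  Pos 6: 't' vs 'g' !=
Hamming distance = 6


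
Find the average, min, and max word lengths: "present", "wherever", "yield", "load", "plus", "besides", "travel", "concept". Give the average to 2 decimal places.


Lengths: "present"=7, "wherever"=8, "yield"=5, "load"=4, "plus"=4, "besides"=7, "travel"=6, "concept"=7
Sum = 48, Count = 8
Average = 48/8 = 6.00
= avg=6.00, min=4, max=8


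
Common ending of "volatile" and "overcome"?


Word 1: "volatile"
Word 2: "overcome"
Comparing from end:
  Pos -1: 'e' == 'e'
  Pos -2: 'l' != 'm' (stop)
LCS = "e" (length 1)


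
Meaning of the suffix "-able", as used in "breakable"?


Suffix: -able
Example: breakable = break + -able
Meaning = capable of


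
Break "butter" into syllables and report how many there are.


Word: "butter"
Syllable breakdown: but · ter
Counting: 2 parts
= 2 syllables


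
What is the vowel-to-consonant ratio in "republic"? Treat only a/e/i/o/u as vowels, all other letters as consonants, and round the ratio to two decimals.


Word: "republic"
Vowels (a,e,i,o,u): 3
Consonants: 5
Ratio = 3/5
= 0.60


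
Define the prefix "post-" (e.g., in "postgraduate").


Prefix: post-
As in: postgraduate -> post- + graduate
Meaning = after


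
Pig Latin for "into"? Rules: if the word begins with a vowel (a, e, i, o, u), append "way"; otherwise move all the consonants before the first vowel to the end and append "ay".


Word: "into"
Starts with vowel → add 'way'
Pig Latin = "intoway"


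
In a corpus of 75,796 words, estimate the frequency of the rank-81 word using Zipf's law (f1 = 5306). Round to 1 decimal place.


Zipf's law: f(r) = f(1) / r
f(1) = 5306
f(81) = 5306 / 81
= 65.5 occurrences


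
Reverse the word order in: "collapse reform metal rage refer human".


Original: "collapse reform metal rage refer human"
Words (1..n): collapse | reform | metal | rage | refer | human
Reversed (n..1): human | refer | rage | metal | reform | collapse
Result = "human refer rage metal reform collapse"


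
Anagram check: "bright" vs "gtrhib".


Word 1: "bright" → sorted: bghirt
Word 2: "gtrhib" → sorted: bghirt
Same letters? bghirt == bghirt
Anagram = Yes


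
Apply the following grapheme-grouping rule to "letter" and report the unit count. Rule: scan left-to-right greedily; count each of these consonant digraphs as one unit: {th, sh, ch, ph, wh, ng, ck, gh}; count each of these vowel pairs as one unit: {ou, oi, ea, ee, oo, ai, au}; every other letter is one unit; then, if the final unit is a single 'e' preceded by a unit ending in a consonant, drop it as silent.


Word: "letter" (6 letters)
Left-to-right scan:
  1. 'l' (letter)
  2. 'e' (letter)
  3. 't' (letter)
  4. 't' (letter)
  5. 'e' (letter)
  6. 'r' (letter)
Units from scan: 6
Sound units = 6 units


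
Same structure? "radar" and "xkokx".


Pattern of "radar": [0, 1, 2, 1, 0]
Pattern of "xkokx": [0, 1, 2, 1, 0]
Patterns match
Same pattern = Yes


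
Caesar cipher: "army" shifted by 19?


Word: "army"
Shift: 19
Each letter → (letter + shift) mod 26:
  'a' (0) + 19 = 19 → 't'
  'r' (17) + 19 = 10 → 'k'
  'm' (12) + 19 = 5 → 'f'
  'y' (24) + 19 = 17 → 'r'
Result = "tkfr"


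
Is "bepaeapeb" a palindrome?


Word: "bepaeapeb"
Reversed: "bepaeapeb"
Forward == Backward? bepaeapeb == bepaeapeb
Palindrome = Yes


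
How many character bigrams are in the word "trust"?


Word: "trust" (length 5)
Number of 2-grams = length - 2 + 1 = 5 - 2 + 1
= 4


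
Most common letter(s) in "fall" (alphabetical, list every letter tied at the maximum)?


Word: "fall"
Letter counts:
  'a': 1
  'f': 1
  'l': 2
Maximum count = 2
Most frequent = 'l' (2 times each)


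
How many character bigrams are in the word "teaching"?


Word: "teaching" (length 8)
Number of 2-grams = length - 2 + 1 = 8 - 2 + 1
= 7


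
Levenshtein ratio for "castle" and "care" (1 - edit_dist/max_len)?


Word 1: "castle" (length 6)
Word 2: "care" (length 4)
One optimal edit sequence:
  1. keep 'c'
  2. keep 'a'
  3. delete 's'  (+1)
  4. delete 't'  (+1)
  5. substitute 'l' -> 'r'  (+1)
  6. keep 'e'
Edit distance = 3
Max length = max(6, 4) = 6
Similarity = 1 - 3/6
= 0.5000


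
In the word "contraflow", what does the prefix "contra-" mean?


Prefix: contra-
As in: contraflow -> contra- + flow
Meaning = against


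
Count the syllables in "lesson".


Word: "lesson"
Syllable breakdown: les-son
Counting: 2 parts
= 2 syllables


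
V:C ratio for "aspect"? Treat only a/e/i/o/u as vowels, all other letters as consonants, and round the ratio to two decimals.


Word: "aspect"
Vowels (a,e,i,o,u): 2
Consonants: 4
Ratio = 2/4
= 0.50


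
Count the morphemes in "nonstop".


Word: "nonstop"
Morphemes: non- + stop
Each morpheme carries meaning
= 2 morphemes


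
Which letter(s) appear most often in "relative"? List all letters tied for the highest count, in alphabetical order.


Word: "relative"
Letter counts:
  'a': 1
  'e': 2
  'i': 1
  'l': 1
  'r': 1
  't': 1
  'v': 1
Maximum count = 2
Most frequent = 'e' (2 times each)


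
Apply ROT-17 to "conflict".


Word: "conflict"
Shift: 17
Each letter → (letter + shift) mod 26:
  'c' (2) + 17 = 19 → 't'
  'o' (14) + 17 = 5 → 'f'
  'n' (13) + 17 = 4 → 'e'
  'f' (5) + 17 = 22 → 'w'
  'l' (11) + 17 = 2 → 'c'
  'i' (8) + 17 = 25 → 'z'
  'c' (2) + 17 = 19 → 't'
  't' (19) + 17 = 10 → 'k'
Result = "tfewcztk"


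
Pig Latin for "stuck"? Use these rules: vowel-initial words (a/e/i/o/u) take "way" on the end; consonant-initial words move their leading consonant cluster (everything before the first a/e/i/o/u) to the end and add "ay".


Word: "stuck"
Starts with consonant(s) → move to end, add 'ay'
Consonant cluster: "st"
Pig Latin = "uckstay"


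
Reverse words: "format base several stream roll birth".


Original: "format base several stream roll birth"
Words (1..n): format | base | several | stream | roll | birth
Reversed (n..1): birth | roll | stream | several | base | format
Result = "birth roll stream several base format"


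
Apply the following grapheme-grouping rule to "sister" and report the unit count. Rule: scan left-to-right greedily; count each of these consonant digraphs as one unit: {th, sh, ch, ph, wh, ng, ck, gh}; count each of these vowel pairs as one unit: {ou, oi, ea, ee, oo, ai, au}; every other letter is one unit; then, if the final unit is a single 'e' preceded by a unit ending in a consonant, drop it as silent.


Word: "sister" (6 letters)
Left-to-right scan:
  (1) 's' (letter)
  (2) 'i' (letter)
  (3) 's' (letter)
  (4) 't' (letter)
  (5) 'e' (letter)
  (6) 'r' (letter)
Units from scan: 6
Sound units = 6 units


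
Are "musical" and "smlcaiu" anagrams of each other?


Word 1: "musical" → sorted: acilmsu
Word 2: "smlcaiu" → sorted: acilmsu
Same letters? acilmsu == acilmsu
Anagram = Yes


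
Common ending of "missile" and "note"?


Word 1: "missile"
Word 2: "note"
Comparing from end:
  Pos -1: 'e' == 'e'
  Pos -2: 'l' != 't' (stop)
LCS = "e" (length 1)


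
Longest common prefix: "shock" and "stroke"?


Word 1: "shock"
Word 2: "stroke"
Comparing from start:
  Pos 0: 's' == 's'
  Pos 1: 'h' != 't' (stop)
LCP = "s" (length 1)


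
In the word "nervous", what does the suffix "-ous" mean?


Suffix: -ous
As in: nervous -> nerve + -ous, with a spelling change
Meaning = having quality of


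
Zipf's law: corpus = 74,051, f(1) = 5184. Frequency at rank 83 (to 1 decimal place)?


Zipf's law: f(r) = f(1) / r
f(1) = 5184
f(83) = 5184 / 83
= 62.5 occurrences


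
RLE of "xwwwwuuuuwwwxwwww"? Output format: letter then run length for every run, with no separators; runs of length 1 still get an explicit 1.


String: "xwwwwuuuuwwwxwwww"
Scanning for consecutive runs:
  'x' x 1
  'w' x 4
  'u' x 4
  'w' x 3
  'x' x 1
  'w' x 4
RLE = "x1w4u4w3x1w4"


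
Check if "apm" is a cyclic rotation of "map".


Word: "map", Candidate: "apm"
Method: check if candidate is substring of word+word
"mapmap" contains "apm"? Yes
Is rotation = Yes


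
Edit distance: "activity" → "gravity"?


Word 1: "activity" (length 8)
Word 2: "gravity" (length 7)
One optimal edit sequence (insert/delete/substitute each cost 1):
  1. delete 'a'  (+1)
  2. substitute 'c' -> 'g'  (+1)
  3. substitute 't' -> 'r'  (+1)
  4. substitute 'i' -> 'a'  (+1)
  5. keep 'v'
  6. keep 'i'
  7. keep 't'
  8. keep 'y'
Total edit operations: 4
Edit distance = 4


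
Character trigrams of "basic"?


Word: "basic" (length 5)
Number of trigrams = 5 - 3 + 1 = 3
  Position 0: "bas"
  Position 1: "asi"
  Position 2: "sic"
Trigrams = "bas", "asi", "sic"


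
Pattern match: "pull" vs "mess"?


Pattern of "pull": [0, 1, 2, 2]
Pattern of "mess": [0, 1, 2, 2]
Patterns match
Same pattern = Yes


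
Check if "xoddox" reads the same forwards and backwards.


Word: "xoddox"
Reversed: "xoddox"
Forward == Backward? xoddox == xoddox
Palindrome = Yes
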